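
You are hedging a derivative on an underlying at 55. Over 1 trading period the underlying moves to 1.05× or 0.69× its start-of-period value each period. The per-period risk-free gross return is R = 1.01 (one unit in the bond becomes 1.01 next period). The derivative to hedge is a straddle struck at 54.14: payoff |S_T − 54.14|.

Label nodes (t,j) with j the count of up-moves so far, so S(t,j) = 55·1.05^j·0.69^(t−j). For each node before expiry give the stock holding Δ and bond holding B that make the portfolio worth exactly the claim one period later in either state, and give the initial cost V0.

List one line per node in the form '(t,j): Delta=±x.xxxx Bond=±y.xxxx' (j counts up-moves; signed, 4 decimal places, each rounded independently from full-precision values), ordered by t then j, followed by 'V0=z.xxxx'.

Since d<R<u, set p* = (R−d)/(u−d) = 0.8889; price each node as the discounted p*-expectation of its children.
Terminal values V(1,·): V(1,0)=16.1900, V(1,1)=3.6100
Node (0,0) S=55.0000: V=(p*·3.6100+(1−p*)·16.1900)/1.01=4.9582; Δ=(3.6100−16.1900)/(57.7500−37.9500)=-0.6354; B=V−Δ·S=39.9026
Each (Δ,B) replicates both successor values, so the strategy is self-financing and V0 is arbitrage-free.

(0,0): Delta=-0.6354 Bond=39.9026
V0=4.9582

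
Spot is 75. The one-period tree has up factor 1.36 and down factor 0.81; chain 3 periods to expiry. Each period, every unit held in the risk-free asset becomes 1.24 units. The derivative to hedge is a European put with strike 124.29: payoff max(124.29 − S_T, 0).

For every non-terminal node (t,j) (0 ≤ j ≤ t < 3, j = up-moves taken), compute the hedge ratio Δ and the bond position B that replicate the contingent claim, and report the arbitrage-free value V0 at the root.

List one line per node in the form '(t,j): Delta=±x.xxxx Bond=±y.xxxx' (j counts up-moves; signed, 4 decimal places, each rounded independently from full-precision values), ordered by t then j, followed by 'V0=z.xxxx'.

The replicating-portfolio and risk-neutral prices coincide; use p* = (1.24−0.81)/(1.36−0.81) = 0.7818 for the latter.
Payoff layer (t=3): V(3,0)=84.4319, V(3,1)=57.3678, V(3,2)=11.9268, V(3,3)=0.0000
  t=2,j=0: stock 49.2075 → up 66.9222 (V=57.3678), down 39.8581 (V=84.4319). Price 51.0264; hedge Δ=-1.0000, bond B=100.2339.
  t=2,j=1: stock 82.6200 → up 112.3632 (V=11.9268), down 66.9222 (V=57.3678). Price 17.6139; hedge Δ=-1.0000, bond B=100.2339.
  t=2,j=2: stock 138.7200 → up 188.6592 (V=0.0000), down 112.3632 (V=11.9268). Price 2.0986; hedge Δ=-0.1563, bond B=23.7836.
  t=1,j=0: stock 60.7500 → up 82.6200 (V=17.6139), down 49.2075 (V=51.0264). Price 20.0838; hedge Δ=-1.0000, bond B=80.8338.
  t=1,j=1: stock 102.0000 → up 138.7200 (V=2.0986), down 82.6200 (V=17.6139). Price 4.4224; hedge Δ=-0.2766, bond B=32.6320.
  t=0,j=0: stock 75.0000 → up 102.0000 (V=4.4224), down 60.7500 (V=20.0838). Price 6.3221; hedge Δ=-0.3797, bond B=34.7974.
Check: Δ(0,0)·S0 + B(0,0) = 6.3221 = V0.

(0,0): Delta=-0.3797 Bond=34.7974
(1,0): Delta=-1.0000 Bond=80.8338
(1,1): Delta=-0.2766 Bond=32.6320
(2,0): Delta=-1.0000 Bond=100.2339
(2,1): Delta=-1.0000 Bond=100.2339
(2,2): Delta=-0.1563 Bond=23.7836
V0=6.3221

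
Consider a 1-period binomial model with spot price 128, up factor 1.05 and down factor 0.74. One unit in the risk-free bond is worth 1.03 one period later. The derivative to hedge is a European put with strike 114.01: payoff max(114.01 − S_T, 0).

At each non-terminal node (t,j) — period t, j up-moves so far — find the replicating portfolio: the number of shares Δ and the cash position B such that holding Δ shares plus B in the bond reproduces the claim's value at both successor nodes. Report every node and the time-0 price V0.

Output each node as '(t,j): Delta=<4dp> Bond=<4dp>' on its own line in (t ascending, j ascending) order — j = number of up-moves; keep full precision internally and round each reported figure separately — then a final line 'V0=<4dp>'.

Under the risk-neutral measure, an up-move has probability p* = (R−d)/(u−d) = 0.9355 and values discount at R = 1.03.
Terminal values V(1,·): V(1,0)=19.2900, V(1,1)=0.0000
(0,0): S=128.0000. Δ = (V_up−V_dn)/(S_up−S_dn) = (0.0000−19.2900)/(134.4000−94.7200) = -0.4861. V = [p*·0.0000 + (1−p*)·19.2900]/1.03 = 1.2083. B = V − Δ·S = 63.4341.
The time-0 hedge costs 1.2083, which is the no-arbitrage price.

(0,0): Delta=-0.4861 Bond=63.4341
V0=1.2083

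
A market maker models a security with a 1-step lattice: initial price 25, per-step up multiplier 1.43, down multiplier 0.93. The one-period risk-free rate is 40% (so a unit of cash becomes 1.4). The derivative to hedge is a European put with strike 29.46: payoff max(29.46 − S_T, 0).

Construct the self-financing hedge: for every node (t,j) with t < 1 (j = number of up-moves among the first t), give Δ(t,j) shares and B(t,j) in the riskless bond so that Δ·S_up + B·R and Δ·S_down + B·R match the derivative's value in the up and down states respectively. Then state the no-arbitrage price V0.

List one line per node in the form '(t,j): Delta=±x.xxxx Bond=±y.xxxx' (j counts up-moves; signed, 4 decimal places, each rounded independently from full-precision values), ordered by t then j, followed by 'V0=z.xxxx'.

The replicating-portfolio and risk-neutral prices coincide; use p* = (1.4−0.93)/(1.43−0.93) = 0.9400 for the latter.
Terminal payoffs: V(1,0)=6.2100, V(1,1)=0.0000
Node (0,0) S=25.0000: V=(p*·0.0000+(1−p*)·6.2100)/1.4=0.2661; Δ=(0.0000−6.2100)/(35.7500−23.2500)=-0.4968; B=V−Δ·S=12.6861
Check: Δ(0,0)·S0 + B(0,0) = 0.2661 = V0.

(0,0): Delta=-0.4968 Bond=12.6861
V0=0.2661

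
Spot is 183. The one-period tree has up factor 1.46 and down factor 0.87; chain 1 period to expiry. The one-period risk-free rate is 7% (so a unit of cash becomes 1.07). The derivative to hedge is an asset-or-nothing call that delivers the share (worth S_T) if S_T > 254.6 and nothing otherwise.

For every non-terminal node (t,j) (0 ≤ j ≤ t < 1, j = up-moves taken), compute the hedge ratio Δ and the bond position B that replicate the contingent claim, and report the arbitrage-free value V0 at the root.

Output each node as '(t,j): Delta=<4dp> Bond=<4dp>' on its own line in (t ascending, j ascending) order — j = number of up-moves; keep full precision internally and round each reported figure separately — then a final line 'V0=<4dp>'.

Risk-neutral probability p* = (R−d)/(u−d) = (1.07−0.87)/(1.46−0.87) = 0.3390.
Terminal values V(1,·): V(1,0)=0.0000, V(1,1)=267.1800
  t=0,j=0: stock 183.0000 → up 267.1800 (V=267.1800), down 159.2100 (V=0.0000). Price 84.6444; hedge Δ=2.4746, bond B=-368.2031.
Self-financing check: at every node Δ·S+B equals the discounted successor values.

(0,0): Delta=2.4746 Bond=-368.2031
V0=84.6444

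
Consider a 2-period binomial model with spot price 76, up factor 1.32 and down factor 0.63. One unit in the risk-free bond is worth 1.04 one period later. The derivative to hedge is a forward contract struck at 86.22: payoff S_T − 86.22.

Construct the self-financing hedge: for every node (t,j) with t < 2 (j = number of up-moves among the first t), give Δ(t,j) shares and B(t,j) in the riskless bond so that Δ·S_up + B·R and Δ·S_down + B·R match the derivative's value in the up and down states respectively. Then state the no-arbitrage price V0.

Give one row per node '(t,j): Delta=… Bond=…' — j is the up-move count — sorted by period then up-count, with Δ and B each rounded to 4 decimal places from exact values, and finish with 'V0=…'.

(0,0): Delta=1.0000 Bond=-79.7152
(1,0): Delta=1.0000 Bond=-82.9038
(1,1): Delta=1.0000 Bond=-82.9038
V0=-3.7152

Risk-neutral probability p* = (R−d)/(u−d) = (1.04−0.63)/(1.32−0.63) = 0.5942.
Terminal values V(2,·): V(2,0)=-56.0556, V(2,1)=-23.0184, V(2,2)=46.2024
  t=1,j=0: stock 47.8800 → up 63.2016 (V=-23.0184), down 30.1644 (V=-56.0556). Price -35.0238; hedge Δ=1.0000, bond B=-82.9038.
  t=1,j=1: stock 100.3200 → up 132.4224 (V=46.2024), down 63.2016 (V=-23.0184). Price 17.4162; hedge Δ=1.0000, bond B=-82.9038.
  t=0,j=0: stock 76.0000 → up 100.3200 (V=17.4162), down 47.8800 (V=-35.0238). Price -3.7152; hedge Δ=1.0000, bond B=-79.7152.
The time-0 hedge costs -3.7152, which is the no-arbitrage price.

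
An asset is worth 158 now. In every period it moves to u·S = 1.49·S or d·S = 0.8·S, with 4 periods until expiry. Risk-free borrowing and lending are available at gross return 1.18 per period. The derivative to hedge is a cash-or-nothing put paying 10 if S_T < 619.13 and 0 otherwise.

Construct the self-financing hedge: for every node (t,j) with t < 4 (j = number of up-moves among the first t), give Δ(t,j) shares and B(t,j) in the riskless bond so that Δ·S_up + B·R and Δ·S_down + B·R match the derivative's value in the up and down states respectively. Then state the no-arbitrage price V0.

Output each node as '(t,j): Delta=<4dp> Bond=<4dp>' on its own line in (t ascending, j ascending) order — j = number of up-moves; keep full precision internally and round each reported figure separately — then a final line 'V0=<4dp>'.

(0,0): Delta=-0.0093 Bond=6.1568
(1,0): Delta=0.0000 Bond=6.0863
(1,1): Delta=-0.0134 Bond=8.2266
(2,0): Delta=0.0000 Bond=7.1818
(2,1): Delta=0.0000 Bond=7.1818
(2,2): Delta=-0.0193 Bond=11.7676
(3,0): Delta=0.0000 Bond=8.4746
(3,1): Delta=0.0000 Bond=8.4746
(3,2): Delta=0.0000 Bond=8.4746
(3,3): Delta=-0.0277 Bond=18.3002
V0=4.6834

Since d<R<u, set p* = (R−d)/(u−d) = 0.5507; price each node as the discounted p*-expectation of its children.
At expiry t=4: V(4,0)=10.0000, V(4,1)=10.0000, V(4,2)=10.0000, V(4,3)=10.0000, V(4,4)=0.0000
  t=3,j=0: stock 80.8960 → up 120.5350 (V=10.0000), down 64.7168 (V=10.0000). Price 8.4746; hedge Δ=0.0000, bond B=8.4746.
  t=3,j=1: stock 150.6688 → up 224.4965 (V=10.0000), down 120.5350 (V=10.0000). Price 8.4746; hedge Δ=0.0000, bond B=8.4746.
  t=3,j=2: stock 280.6206 → up 418.1248 (V=10.0000), down 224.4965 (V=10.0000). Price 8.4746; hedge Δ=0.0000, bond B=8.4746.
  t=3,j=3: stock 522.6559 → up 778.7574 (V=0.0000), down 418.1248 (V=10.0000). Price 3.8074; hedge Δ=-0.0277, bond B=18.3002.
  t=2,j=0: stock 101.1200 → up 150.6688 (V=8.4746), down 80.8960 (V=8.4746). Price 7.1818; hedge Δ=0.0000, bond B=7.1818.
  t=2,j=1: stock 188.3360 → up 280.6206 (V=8.4746), down 150.6688 (V=8.4746). Price 7.1818; hedge Δ=0.0000, bond B=7.1818.
  t=2,j=2: stock 350.7758 → up 522.6559 (V=3.8074), down 280.6206 (V=8.4746). Price 5.0036; hedge Δ=-0.0193, bond B=11.7676.
  t=1,j=0: stock 126.4000 → up 188.3360 (V=7.1818), down 101.1200 (V=7.1818). Price 6.0863; hedge Δ=0.0000, bond B=6.0863.
  t=1,j=1: stock 235.4200 → up 350.7758 (V=5.0036), down 188.3360 (V=7.1818). Price 5.0697; hedge Δ=-0.0134, bond B=8.2266.
  t=0,j=0: stock 158.0000 → up 235.4200 (V=5.0697), down 126.4000 (V=6.0863). Price 4.6834; hedge Δ=-0.0093, bond B=6.1568.
Self-financing check: at every node Δ·S+B equals the discounted successor values.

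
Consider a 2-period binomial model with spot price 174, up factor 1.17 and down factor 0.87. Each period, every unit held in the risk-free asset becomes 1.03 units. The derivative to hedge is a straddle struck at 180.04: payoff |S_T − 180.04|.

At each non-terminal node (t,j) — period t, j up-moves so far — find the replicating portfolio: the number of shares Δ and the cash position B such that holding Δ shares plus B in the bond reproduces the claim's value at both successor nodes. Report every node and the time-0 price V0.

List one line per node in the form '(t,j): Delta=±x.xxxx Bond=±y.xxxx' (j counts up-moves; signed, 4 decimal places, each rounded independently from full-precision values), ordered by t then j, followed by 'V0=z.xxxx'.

The replicating-portfolio and risk-neutral prices coincide; use p* = (1.03−0.87)/(1.17−0.87) = 0.5333 for the latter.
At expiry t=2: V(2,0)=48.3394, V(2,1)=2.9254, V(2,2)=58.1486
Node (1,0) S=151.3800: V=(p*·2.9254+(1−p*)·48.3394)/1.03=23.4161; Δ=(2.9254−48.3394)/(177.1146−131.7006)=-1.0000; B=V−Δ·S=174.7961
Node (1,1) S=203.5800: V=(p*·58.1486+(1−p*)·2.9254)/1.03=31.4347; Δ=(58.1486−2.9254)/(238.1886−177.1146)=0.9042; B=V−Δ·S=-152.6426
Node (0,0) S=174.0000: V=(p*·31.4347+(1−p*)·23.4161)/1.03=26.8861; Δ=(31.4347−23.4161)/(203.5800−151.3800)=0.1536; B=V−Δ·S=0.1574
Self-financing check: at every node Δ·S+B equals the discounted successor values.

(0,0): Delta=0.1536 Bond=0.1574
(1,0): Delta=-1.0000 Bond=174.7961
(1,1): Delta=0.9042 Bond=-152.6426
V0=26.8861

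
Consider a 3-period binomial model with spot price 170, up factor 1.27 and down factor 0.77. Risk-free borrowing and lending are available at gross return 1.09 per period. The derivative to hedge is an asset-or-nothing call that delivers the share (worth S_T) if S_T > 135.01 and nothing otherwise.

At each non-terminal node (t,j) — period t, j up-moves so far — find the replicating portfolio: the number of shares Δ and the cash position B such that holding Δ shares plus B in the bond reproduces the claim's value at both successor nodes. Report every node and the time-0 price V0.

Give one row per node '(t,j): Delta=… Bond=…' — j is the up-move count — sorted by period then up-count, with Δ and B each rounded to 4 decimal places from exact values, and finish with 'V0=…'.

Since d<R<u, set p* = (R−d)/(u−d) = 0.6400; price each node as the discounted p*-expectation of its children.
Terminal values V(3,·): V(3,0)=0.0000, V(3,1)=0.0000, V(3,2)=211.1286, V(3,3)=348.2251
(2,0): S=100.7930. Δ = (V_up−V_dn)/(S_up−S_dn) = (0.0000−0.0000)/(128.0071−77.6106) = 0.0000. V = [p*·0.0000 + (1−p*)·0.0000]/1.09 = 0.0000. B = V − Δ·S = 0.0000.
(2,1): S=166.2430. Δ = (V_up−V_dn)/(S_up−S_dn) = (211.1286−0.0000)/(211.1286−128.0071) = 2.5400. V = [p*·211.1286 + (1−p*)·0.0000]/1.09 = 123.9654. B = V − Δ·S = -298.2918.
(2,2): S=274.1930. Δ = (V_up−V_dn)/(S_up−S_dn) = (348.2251−211.1286)/(348.2251−211.1286) = 1.0000. V = [p*·348.2251 + (1−p*)·211.1286]/1.09 = 274.1930. B = V − Δ·S = 0.0000.
(1,0): S=130.9000. Δ = (V_up−V_dn)/(S_up−S_dn) = (123.9654−0.0000)/(166.2430−100.7930) = 1.8940. V = [p*·123.9654 + (1−p*)·0.0000]/1.09 = 72.7870. B = V − Δ·S = -175.1438.
(1,1): S=215.9000. Δ = (V_up−V_dn)/(S_up−S_dn) = (274.1930−123.9654)/(274.1930−166.2430) = 1.3916. V = [p*·274.1930 + (1−p*)·123.9654]/1.09 = 201.9368. B = V − Δ·S = -98.5184.
(0,0): S=170.0000. Δ = (V_up−V_dn)/(S_up−S_dn) = (201.9368−72.7870)/(215.9000−130.9000) = 1.5194. V = [p*·201.9368 + (1−p*)·72.7870]/1.09 = 142.6081. B = V − Δ·S = -115.6913.
Check: Δ(0,0)·S0 + B(0,0) = 142.6081 = V0.

(0,0): Delta=1.5194 Bond=-115.6913
(1,0): Delta=1.8940 Bond=-175.1438
(1,1): Delta=1.3916 Bond=-98.5184
(2,0): Delta=0.0000 Bond=0.0000
(2,1): Delta=2.5400 Bond=-298.2918
(2,2): Delta=1.0000 Bond=0.0000
V0=142.6081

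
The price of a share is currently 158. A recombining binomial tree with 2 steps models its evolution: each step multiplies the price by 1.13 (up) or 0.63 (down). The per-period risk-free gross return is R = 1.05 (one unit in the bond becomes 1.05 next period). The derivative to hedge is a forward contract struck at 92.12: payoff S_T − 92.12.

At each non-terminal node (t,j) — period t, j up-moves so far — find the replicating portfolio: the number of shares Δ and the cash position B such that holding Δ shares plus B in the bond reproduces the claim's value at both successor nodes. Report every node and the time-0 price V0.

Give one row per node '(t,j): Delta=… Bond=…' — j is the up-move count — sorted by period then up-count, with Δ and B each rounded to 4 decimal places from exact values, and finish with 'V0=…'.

(0,0): Delta=1.0000 Bond=-83.5556
(1,0): Delta=1.0000 Bond=-87.7333
(1,1): Delta=1.0000 Bond=-87.7333
V0=74.4444

No-arbitrage ⇒ martingale measure with p* = (R−d)/(u−d) = 0.8400.
Payoff layer (t=2): V(2,0)=-29.4098, V(2,1)=20.3602, V(2,2)=109.6302
Node (1,0) S=99.5400: V=(p*·20.3602+(1−p*)·-29.4098)/1.05=11.8067; Δ=(20.3602−-29.4098)/(112.4802−62.7102)=1.0000; B=V−Δ·S=-87.7333
Node (1,1) S=178.5400: V=(p*·109.6302+(1−p*)·20.3602)/1.05=90.8067; Δ=(109.6302−20.3602)/(201.7502−112.4802)=1.0000; B=V−Δ·S=-87.7333
Node (0,0) S=158.0000: V=(p*·90.8067+(1−p*)·11.8067)/1.05=74.4444; Δ=(90.8067−11.8067)/(178.5400−99.5400)=1.0000; B=V−Δ·S=-83.5556
The time-0 hedge costs 74.4444, which is the no-arbitrage price.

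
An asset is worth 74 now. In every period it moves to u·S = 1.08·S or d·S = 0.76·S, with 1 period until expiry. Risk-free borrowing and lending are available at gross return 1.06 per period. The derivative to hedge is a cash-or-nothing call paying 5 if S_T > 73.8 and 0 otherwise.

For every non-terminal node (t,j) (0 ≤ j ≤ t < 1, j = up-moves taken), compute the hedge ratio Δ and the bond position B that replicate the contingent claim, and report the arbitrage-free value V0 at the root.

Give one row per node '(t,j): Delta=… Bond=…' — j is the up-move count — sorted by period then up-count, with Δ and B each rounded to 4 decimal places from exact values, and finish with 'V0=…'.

(0,0): Delta=0.2111 Bond=-11.2028
V0=4.4222

The replicating-portfolio and risk-neutral prices coincide; use p* = (1.06−0.76)/(1.08−0.76) = 0.9375 for the latter.
At expiry t=1: V(1,0)=0.0000, V(1,1)=5.0000
Node (0,0) S=74.0000: V=(p*·5.0000+(1−p*)·0.0000)/1.06=4.4222; Δ=(5.0000−0.0000)/(79.9200−56.2400)=0.2111; B=V−Δ·S=-11.2028
Each (Δ,B) replicates both successor values, so the strategy is self-financing and V0 is arbitrage-free.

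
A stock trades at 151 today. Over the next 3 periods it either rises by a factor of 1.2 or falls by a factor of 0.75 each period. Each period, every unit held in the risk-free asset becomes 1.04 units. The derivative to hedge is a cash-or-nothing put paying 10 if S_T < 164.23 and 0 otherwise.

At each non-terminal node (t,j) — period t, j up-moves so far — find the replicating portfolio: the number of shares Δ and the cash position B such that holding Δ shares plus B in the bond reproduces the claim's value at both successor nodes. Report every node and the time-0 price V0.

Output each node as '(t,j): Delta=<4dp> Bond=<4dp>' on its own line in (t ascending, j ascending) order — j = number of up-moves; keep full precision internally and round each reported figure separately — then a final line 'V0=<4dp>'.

Since d<R<u, set p* = (R−d)/(u−d) = 0.6444; price each node as the discounted p*-expectation of its children.
At expiry t=3: V(3,0)=10.0000, V(3,1)=10.0000, V(3,2)=10.0000, V(3,3)=0.0000
  t=2,j=0: stock 84.9375 → up 101.9250 (V=10.0000), down 63.7031 (V=10.0000). Price 9.6154; hedge Δ=0.0000, bond B=9.6154.
  t=2,j=1: stock 135.9000 → up 163.0800 (V=10.0000), down 101.9250 (V=10.0000). Price 9.6154; hedge Δ=0.0000, bond B=9.6154.
  t=2,j=2: stock 217.4400 → up 260.9280 (V=0.0000), down 163.0800 (V=10.0000). Price 3.4188; hedge Δ=-0.1022, bond B=25.6410.
  t=1,j=0: stock 113.2500 → up 135.9000 (V=9.6154), down 84.9375 (V=9.6154). Price 9.2456; hedge Δ=0.0000, bond B=9.2456.
  t=1,j=1: stock 181.2000 → up 217.4400 (V=3.4188), down 135.9000 (V=9.6154). Price 5.4058; hedge Δ=-0.0760, bond B=19.1760.
  t=0,j=0: stock 151.0000 → up 181.2000 (V=5.4058), down 113.2500 (V=9.2456). Price 6.5106; hedge Δ=-0.0565, bond B=15.0434.
Check: Δ(0,0)·S0 + B(0,0) = 6.5106 = V0.

(0,0): Delta=-0.0565 Bond=15.0434
(1,0): Delta=0.0000 Bond=9.2456
(1,1): Delta=-0.0760 Bond=19.1760
(2,0): Delta=0.0000 Bond=9.6154
(2,1): Delta=0.0000 Bond=9.6154
(2,2): Delta=-0.1022 Bond=25.6410
V0=6.5106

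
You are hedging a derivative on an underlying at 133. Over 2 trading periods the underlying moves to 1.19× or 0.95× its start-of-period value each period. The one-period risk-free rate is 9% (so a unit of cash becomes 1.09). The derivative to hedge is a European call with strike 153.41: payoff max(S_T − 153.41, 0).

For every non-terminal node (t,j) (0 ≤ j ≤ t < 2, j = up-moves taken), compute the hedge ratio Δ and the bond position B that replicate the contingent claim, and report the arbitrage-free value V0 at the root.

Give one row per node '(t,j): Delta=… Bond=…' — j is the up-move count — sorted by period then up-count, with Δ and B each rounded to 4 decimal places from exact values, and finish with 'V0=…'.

(0,0): Delta=0.5857 Bond=-67.8877
(1,0): Delta=0.0000 Bond=0.0000
(1,1): Delta=0.9196 Bond=-126.8530
V0=10.0045

Under the risk-neutral measure, an up-move has probability p* = (R−d)/(u−d) = 0.5833 and values discount at R = 1.09.
Terminal values V(2,·): V(2,0)=0.0000, V(2,1)=0.0000, V(2,2)=34.9313
(1,0): S=126.3500. Δ = (V_up−V_dn)/(S_up−S_dn) = (0.0000−0.0000)/(150.3565−120.0325) = 0.0000. V = [p*·0.0000 + (1−p*)·0.0000]/1.09 = 0.0000. B = V − Δ·S = 0.0000.
(1,1): S=158.2700. Δ = (V_up−V_dn)/(S_up−S_dn) = (34.9313−0.0000)/(188.3413−150.3565) = 0.9196. V = [p*·34.9313 + (1−p*)·0.0000]/1.09 = 18.6941. B = V − Δ·S = -126.8530.
(0,0): S=133.0000. Δ = (V_up−V_dn)/(S_up−S_dn) = (18.6941−0.0000)/(158.2700−126.3500) = 0.5857. V = [p*·18.6941 + (1−p*)·0.0000]/1.09 = 10.0045. B = V − Δ·S = -67.8877.
Check: Δ(0,0)·S0 + B(0,0) = 10.0045 = V0.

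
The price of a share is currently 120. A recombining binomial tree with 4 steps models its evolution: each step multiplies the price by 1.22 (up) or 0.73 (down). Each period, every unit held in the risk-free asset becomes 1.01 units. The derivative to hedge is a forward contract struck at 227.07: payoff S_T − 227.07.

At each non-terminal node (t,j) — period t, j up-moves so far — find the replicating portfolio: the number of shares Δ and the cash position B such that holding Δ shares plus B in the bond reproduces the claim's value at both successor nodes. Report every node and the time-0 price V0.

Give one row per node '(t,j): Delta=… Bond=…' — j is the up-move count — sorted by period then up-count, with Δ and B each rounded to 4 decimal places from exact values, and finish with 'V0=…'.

The replicating-portfolio and risk-neutral prices coincide; use p* = (1.01−0.73)/(1.22−0.73) = 0.5714 for the latter.
Terminal values V(4,·): V(4,0)=-192.9921, V(4,1)=-170.1179, V(4,2)=-131.8898, V(4,3)=-68.0017, V(4,4)=38.7701
(3,0): S=46.6820. Δ = (V_up−V_dn)/(S_up−S_dn) = (-170.1179−-192.9921)/(56.9521−34.0779) = 1.0000. V = [p*·-170.1179 + (1−p*)·-192.9921]/1.01 = -178.1397. B = V − Δ·S = -224.8218.
(3,1): S=78.0166. Δ = (V_up−V_dn)/(S_up−S_dn) = (-131.8898−-170.1179)/(95.1802−56.9521) = 1.0000. V = [p*·-131.8898 + (1−p*)·-170.1179]/1.01 = -146.8052. B = V − Δ·S = -224.8218.
(3,2): S=130.3838. Δ = (V_up−V_dn)/(S_up−S_dn) = (-68.0017−-131.8898)/(159.0683−95.1802) = 1.0000. V = [p*·-68.0017 + (1−p*)·-131.8898]/1.01 = -94.4379. B = V − Δ·S = -224.8218.
(3,3): S=217.9018. Δ = (V_up−V_dn)/(S_up−S_dn) = (38.7701−-68.0017)/(265.8401−159.0683) = 1.0000. V = [p*·38.7701 + (1−p*)·-68.0017]/1.01 = -6.9200. B = V − Δ·S = -224.8218.
(2,0): S=63.9480. Δ = (V_up−V_dn)/(S_up−S_dn) = (-146.8052−-178.1397)/(78.0166−46.6820) = 1.0000. V = [p*·-146.8052 + (1−p*)·-178.1397]/1.01 = -158.6478. B = V − Δ·S = -222.5958.
(2,1): S=106.8720. Δ = (V_up−V_dn)/(S_up−S_dn) = (-94.4379−-146.8052)/(130.3838−78.0166) = 1.0000. V = [p*·-94.4379 + (1−p*)·-146.8052]/1.01 = -115.7238. B = V − Δ·S = -222.5958.
(2,2): S=178.6080. Δ = (V_up−V_dn)/(S_up−S_dn) = (-6.9200−-94.4379)/(217.9018−130.3838) = 1.0000. V = [p*·-6.9200 + (1−p*)·-94.4379]/1.01 = -43.9878. B = V − Δ·S = -222.5958.
(1,0): S=87.6000. Δ = (V_up−V_dn)/(S_up−S_dn) = (-115.7238−-158.6478)/(106.8720−63.9480) = 1.0000. V = [p*·-115.7238 + (1−p*)·-158.6478]/1.01 = -132.7919. B = V − Δ·S = -220.3919.
(1,1): S=146.4000. Δ = (V_up−V_dn)/(S_up−S_dn) = (-43.9878−-115.7238)/(178.6080−106.8720) = 1.0000. V = [p*·-43.9878 + (1−p*)·-115.7238]/1.01 = -73.9919. B = V − Δ·S = -220.3919.
(0,0): S=120.0000. Δ = (V_up−V_dn)/(S_up−S_dn) = (-73.9919−-132.7919)/(146.4000−87.6000) = 1.0000. V = [p*·-73.9919 + (1−p*)·-132.7919]/1.01 = -98.2098. B = V − Δ·S = -218.2098.
Each (Δ,B) replicates both successor values, so the strategy is self-financing and V0 is arbitrage-free.

(0,0): Delta=1.0000 Bond=-218.2098
(1,0): Delta=1.0000 Bond=-220.3919
(1,1): Delta=1.0000 Bond=-220.3919
(2,0): Delta=1.0000 Bond=-222.5958
(2,1): Delta=1.0000 Bond=-222.5958
(2,2): Delta=1.0000 Bond=-222.5958
(3,0): Delta=1.0000 Bond=-224.8218
(3,1): Delta=1.0000 Bond=-224.8218
(3,2): Delta=1.0000 Bond=-224.8218
(3,3): Delta=1.0000 Bond=-224.8218
V0=-98.2098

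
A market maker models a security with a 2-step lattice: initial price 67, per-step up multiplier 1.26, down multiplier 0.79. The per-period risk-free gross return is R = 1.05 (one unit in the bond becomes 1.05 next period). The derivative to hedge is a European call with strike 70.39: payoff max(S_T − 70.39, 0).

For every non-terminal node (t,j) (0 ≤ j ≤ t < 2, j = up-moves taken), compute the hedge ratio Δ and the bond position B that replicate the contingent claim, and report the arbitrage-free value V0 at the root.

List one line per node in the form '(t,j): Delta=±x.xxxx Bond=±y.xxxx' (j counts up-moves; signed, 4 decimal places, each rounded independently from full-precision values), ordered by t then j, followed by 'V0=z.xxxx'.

(0,0): Delta=0.6020 Bond=-30.3443
(1,0): Delta=0.0000 Bond=0.0000
(1,1): Delta=0.9068 Bond=-57.5959
V0=9.9867

Under the risk-neutral measure, an up-move has probability p* = (R−d)/(u−d) = 0.5532 and values discount at R = 1.05.
At expiry t=2: V(2,0)=0.0000, V(2,1)=0.0000, V(2,2)=35.9792
(1,0): S=52.9300. Δ = (V_up−V_dn)/(S_up−S_dn) = (0.0000−0.0000)/(66.6918−41.8147) = 0.0000. V = [p*·0.0000 + (1−p*)·0.0000]/1.05 = 0.0000. B = V − Δ·S = 0.0000.
(1,1): S=84.4200. Δ = (V_up−V_dn)/(S_up−S_dn) = (35.9792−0.0000)/(106.3692−66.6918) = 0.9068. V = [p*·35.9792 + (1−p*)·0.0000]/1.05 = 18.9556. B = V − Δ·S = -57.5959.
(0,0): S=67.0000. Δ = (V_up−V_dn)/(S_up−S_dn) = (18.9556−0.0000)/(84.4200−52.9300) = 0.6020. V = [p*·18.9556 + (1−p*)·0.0000]/1.05 = 9.9867. B = V − Δ·S = -30.3443.
The time-0 hedge costs 9.9867, which is the no-arbitrage price.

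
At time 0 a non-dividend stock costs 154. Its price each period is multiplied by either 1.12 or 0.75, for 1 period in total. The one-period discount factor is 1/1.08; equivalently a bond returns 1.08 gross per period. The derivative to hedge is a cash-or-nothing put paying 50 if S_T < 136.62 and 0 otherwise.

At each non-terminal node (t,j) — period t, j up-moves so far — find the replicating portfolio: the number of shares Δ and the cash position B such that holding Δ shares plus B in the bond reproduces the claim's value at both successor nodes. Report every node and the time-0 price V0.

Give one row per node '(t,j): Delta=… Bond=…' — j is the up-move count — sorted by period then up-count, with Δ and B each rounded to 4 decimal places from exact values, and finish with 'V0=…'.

(0,0): Delta=-0.8775 Bond=140.1401
V0=5.0050

Since d<R<u, set p* = (R−d)/(u−d) = 0.8919; price each node as the discounted p*-expectation of its children.
At expiry t=1: V(1,0)=50.0000, V(1,1)=0.0000
  t=0,j=0: stock 154.0000 → up 172.4800 (V=0.0000), down 115.5000 (V=50.0000). Price 5.0050; hedge Δ=-0.8775, bond B=140.1401.
Each (Δ,B) replicates both successor values, so the strategy is self-financing and V0 is arbitrage-free.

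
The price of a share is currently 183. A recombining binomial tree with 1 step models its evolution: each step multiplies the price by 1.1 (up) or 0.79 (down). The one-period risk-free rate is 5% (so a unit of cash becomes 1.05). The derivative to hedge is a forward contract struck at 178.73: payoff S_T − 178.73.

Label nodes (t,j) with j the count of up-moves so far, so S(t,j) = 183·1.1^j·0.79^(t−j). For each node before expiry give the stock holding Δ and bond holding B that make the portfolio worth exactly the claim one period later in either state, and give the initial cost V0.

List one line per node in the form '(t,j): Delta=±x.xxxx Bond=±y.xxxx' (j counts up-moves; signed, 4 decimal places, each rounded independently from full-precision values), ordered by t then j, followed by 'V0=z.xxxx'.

(0,0): Delta=1.0000 Bond=-170.2190
V0=12.7810

No-arbitrage ⇒ martingale measure with p* = (R−d)/(u−d) = 0.8387.
Terminal values V(1,·): V(1,0)=-34.1600, V(1,1)=22.5700
Node (0,0) S=183.0000: V=(p*·22.5700+(1−p*)·-34.1600)/1.05=12.7810; Δ=(22.5700−-34.1600)/(201.3000−144.5700)=1.0000; B=V−Δ·S=-170.2190
Root portfolio cost Δ·183+B reproduces V0=12.7810.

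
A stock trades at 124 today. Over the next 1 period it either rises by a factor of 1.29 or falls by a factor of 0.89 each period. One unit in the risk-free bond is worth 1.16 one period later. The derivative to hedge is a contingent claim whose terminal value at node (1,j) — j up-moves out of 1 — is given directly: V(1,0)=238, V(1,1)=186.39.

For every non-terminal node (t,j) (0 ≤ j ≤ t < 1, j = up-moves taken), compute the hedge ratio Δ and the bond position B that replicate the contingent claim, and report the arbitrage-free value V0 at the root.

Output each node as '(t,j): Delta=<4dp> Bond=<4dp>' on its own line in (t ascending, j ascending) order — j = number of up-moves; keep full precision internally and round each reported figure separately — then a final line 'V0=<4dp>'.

(0,0): Delta=-1.0405 Bond=304.1657
V0=175.1407

Under the risk-neutral measure, an up-move has probability p* = (R−d)/(u−d) = 0.6750 and values discount at R = 1.16.
Terminal values V(1,·): V(1,0)=238.0000, V(1,1)=186.3900
  t=0,j=0: stock 124.0000 → up 159.9600 (V=186.3900), down 110.3600 (V=238.0000). Price 175.1407; hedge Δ=-1.0405, bond B=304.1657.
Each (Δ,B) replicates both successor values, so the strategy is self-financing and V0 is arbitrage-free.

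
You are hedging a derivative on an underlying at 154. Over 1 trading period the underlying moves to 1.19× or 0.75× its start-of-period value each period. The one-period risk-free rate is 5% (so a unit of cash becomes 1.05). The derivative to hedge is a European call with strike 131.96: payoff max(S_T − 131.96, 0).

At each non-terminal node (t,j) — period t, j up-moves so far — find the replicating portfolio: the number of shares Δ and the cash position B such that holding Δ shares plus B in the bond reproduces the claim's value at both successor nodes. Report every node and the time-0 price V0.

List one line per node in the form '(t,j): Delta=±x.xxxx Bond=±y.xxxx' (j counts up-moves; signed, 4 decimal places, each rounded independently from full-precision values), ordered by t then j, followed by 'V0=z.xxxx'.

(0,0): Delta=0.7571 Bond=-83.2792
V0=33.3117

Risk-neutral probability p* = (R−d)/(u−d) = (1.05−0.75)/(1.19−0.75) = 0.6818.
Payoff layer (t=1): V(1,0)=0.0000, V(1,1)=51.3000
  t=0,j=0: stock 154.0000 → up 183.2600 (V=51.3000), down 115.5000 (V=0.0000). Price 33.3117; hedge Δ=0.7571, bond B=-83.2792.
Self-financing check: at every node Δ·S+B equals the discounted successor values.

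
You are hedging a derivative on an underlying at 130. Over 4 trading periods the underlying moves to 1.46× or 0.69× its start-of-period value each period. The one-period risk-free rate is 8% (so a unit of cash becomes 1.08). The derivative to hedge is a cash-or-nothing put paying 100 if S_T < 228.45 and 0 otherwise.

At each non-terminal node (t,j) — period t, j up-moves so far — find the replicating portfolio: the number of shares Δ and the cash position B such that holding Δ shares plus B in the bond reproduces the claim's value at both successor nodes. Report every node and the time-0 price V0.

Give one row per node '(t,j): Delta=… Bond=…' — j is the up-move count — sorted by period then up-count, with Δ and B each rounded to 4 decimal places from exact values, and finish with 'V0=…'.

(0,0): Delta=-0.3012 Bond=88.9689
(1,0): Delta=-0.3184 Bond=97.6320
(1,1): Delta=-0.2933 Bond=94.5804
(2,0): Delta=0.0000 Bond=85.7339
(2,1): Delta=-0.4651 Bond=124.6460
(2,2): Delta=-0.2142 Bond=80.2246
(3,0): Delta=0.0000 Bond=92.5926
(3,1): Delta=0.0000 Bond=92.5926
(3,2): Delta=-0.6792 Bond=175.5652
(3,3): Delta=0.0000 Bond=0.0000
V0=49.8128

No-arbitrage ⇒ martingale measure with p* = (R−d)/(u−d) = 0.5065.
Terminal values V(4,·): V(4,0)=100.0000, V(4,1)=100.0000, V(4,2)=100.0000, V(4,3)=0.0000, V(4,4)=0.0000
(3,0): S=42.7062. Δ = (V_up−V_dn)/(S_up−S_dn) = (100.0000−100.0000)/(62.3510−29.4673) = 0.0000. V = [p*·100.0000 + (1−p*)·100.0000]/1.08 = 92.5926. B = V − Δ·S = 92.5926.
(3,1): S=90.3638. Δ = (V_up−V_dn)/(S_up−S_dn) = (100.0000−100.0000)/(131.9311−62.3510) = 0.0000. V = [p*·100.0000 + (1−p*)·100.0000]/1.08 = 92.5926. B = V − Δ·S = 92.5926.
(3,2): S=191.2045. Δ = (V_up−V_dn)/(S_up−S_dn) = (0.0000−100.0000)/(279.1586−131.9311) = -0.6792. V = [p*·0.0000 + (1−p*)·100.0000]/1.08 = 45.6950. B = V − Δ·S = 175.5652.
(3,3): S=404.5777. Δ = (V_up−V_dn)/(S_up−S_dn) = (0.0000−0.0000)/(590.6834−279.1586) = 0.0000. V = [p*·0.0000 + (1−p*)·0.0000]/1.08 = 0.0000. B = V − Δ·S = 0.0000.
(2,0): S=61.8930. Δ = (V_up−V_dn)/(S_up−S_dn) = (92.5926−92.5926)/(90.3638−42.7062) = 0.0000. V = [p*·92.5926 + (1−p*)·92.5926]/1.08 = 85.7339. B = V − Δ·S = 85.7339.
(2,1): S=130.9620. Δ = (V_up−V_dn)/(S_up−S_dn) = (45.6950−92.5926)/(191.2045−90.3638) = -0.4651. V = [p*·45.6950 + (1−p*)·92.5926]/1.08 = 63.7401. B = V − Δ·S = 124.6460.
(2,2): S=277.1080. Δ = (V_up−V_dn)/(S_up−S_dn) = (0.0000−45.6950)/(404.5777−191.2045) = -0.2142. V = [p*·0.0000 + (1−p*)·45.6950]/1.08 = 20.8804. B = V − Δ·S = 80.2246.
(1,0): S=89.7000. Δ = (V_up−V_dn)/(S_up−S_dn) = (63.7401−85.7339)/(130.9620−61.8930) = -0.3184. V = [p*·63.7401 + (1−p*)·85.7339]/1.08 = 69.0687. B = V − Δ·S = 97.6320.
(1,1): S=189.8000. Δ = (V_up−V_dn)/(S_up−S_dn) = (20.8804−63.7401)/(277.1080−130.9620) = -0.2933. V = [p*·20.8804 + (1−p*)·63.7401]/1.08 = 38.9184. B = V − Δ·S = 94.5804.
(0,0): S=130.0000. Δ = (V_up−V_dn)/(S_up−S_dn) = (38.9184−69.0687)/(189.8000−89.7000) = -0.3012. V = [p*·38.9184 + (1−p*)·69.0687]/1.08 = 49.8128. B = V − Δ·S = 88.9689.
Check: Δ(0,0)·S0 + B(0,0) = 49.8128 = V0.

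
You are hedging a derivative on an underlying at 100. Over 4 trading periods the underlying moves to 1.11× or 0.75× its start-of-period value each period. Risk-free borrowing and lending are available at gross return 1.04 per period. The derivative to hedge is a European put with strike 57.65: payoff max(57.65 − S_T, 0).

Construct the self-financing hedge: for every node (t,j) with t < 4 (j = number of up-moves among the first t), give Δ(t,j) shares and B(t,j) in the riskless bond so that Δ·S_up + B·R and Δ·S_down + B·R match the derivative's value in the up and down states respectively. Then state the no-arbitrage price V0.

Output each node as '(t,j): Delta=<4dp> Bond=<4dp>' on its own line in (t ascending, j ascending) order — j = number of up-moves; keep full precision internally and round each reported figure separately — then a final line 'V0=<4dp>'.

Under the risk-neutral measure, an up-move has probability p* = (R−d)/(u−d) = 0.8056 and values discount at R = 1.04.
At expiry t=4: V(4,0)=26.0094, V(4,1)=10.8219, V(4,2)=0.0000, V(4,3)=0.0000, V(4,4)=0.0000
(3,0): S=42.1875. Δ = (V_up−V_dn)/(S_up−S_dn) = (10.8219−26.0094)/(46.8281−31.6406) = -1.0000. V = [p*·10.8219 + (1−p*)·26.0094]/1.04 = 13.2452. B = V − Δ·S = 55.4327.
(3,1): S=62.4375. Δ = (V_up−V_dn)/(S_up−S_dn) = (0.0000−10.8219)/(69.3056−46.8281) = -0.4815. V = [p*·0.0000 + (1−p*)·10.8219]/1.04 = 2.0233. B = V − Δ·S = 32.0841.
(3,2): S=92.4075. Δ = (V_up−V_dn)/(S_up−S_dn) = (0.0000−0.0000)/(102.5723−69.3056) = 0.0000. V = [p*·0.0000 + (1−p*)·0.0000]/1.04 = 0.0000. B = V − Δ·S = 0.0000.
(3,3): S=136.7631. Δ = (V_up−V_dn)/(S_up−S_dn) = (0.0000−0.0000)/(151.8070−102.5723) = 0.0000. V = [p*·0.0000 + (1−p*)·0.0000]/1.04 = 0.0000. B = V − Δ·S = 0.0000.
(2,0): S=56.2500. Δ = (V_up−V_dn)/(S_up−S_dn) = (2.0233−13.2452)/(62.4375−42.1875) = -0.5542. V = [p*·2.0233 + (1−p*)·13.2452]/1.04 = 4.0436. B = V − Δ·S = 35.2155.
(2,1): S=83.2500. Δ = (V_up−V_dn)/(S_up−S_dn) = (0.0000−2.0233)/(92.4075−62.4375) = -0.0675. V = [p*·0.0000 + (1−p*)·2.0233]/1.04 = 0.3783. B = V − Δ·S = 5.9986.
(2,2): S=123.2100. Δ = (V_up−V_dn)/(S_up−S_dn) = (0.0000−0.0000)/(136.7631−92.4075) = 0.0000. V = [p*·0.0000 + (1−p*)·0.0000]/1.04 = 0.0000. B = V − Δ·S = 0.0000.
(1,0): S=75.0000. Δ = (V_up−V_dn)/(S_up−S_dn) = (0.3783−4.0436)/(83.2500−56.2500) = -0.1358. V = [p*·0.3783 + (1−p*)·4.0436]/1.04 = 1.0490. B = V − Δ·S = 11.2305.
(1,1): S=111.0000. Δ = (V_up−V_dn)/(S_up−S_dn) = (0.0000−0.3783)/(123.2100−83.2500) = -0.0095. V = [p*·0.0000 + (1−p*)·0.3783]/1.04 = 0.0707. B = V − Δ·S = 1.1215.
(0,0): S=100.0000. Δ = (V_up−V_dn)/(S_up−S_dn) = (0.0707−1.0490)/(111.0000−75.0000) = -0.0272. V = [p*·0.0707 + (1−p*)·1.0490]/1.04 = 0.2509. B = V − Δ·S = 2.9684.
Self-financing check: at every node Δ·S+B equals the discounted successor values.

(0,0): Delta=-0.0272 Bond=2.9684
(1,0): Delta=-0.1358 Bond=11.2305
(1,1): Delta=-0.0095 Bond=1.1215
(2,0): Delta=-0.5542 Bond=35.2155
(2,1): Delta=-0.0675 Bond=5.9986
(2,2): Delta=0.0000 Bond=0.0000
(3,0): Delta=-1.0000 Bond=55.4327
(3,1): Delta=-0.4815 Bond=32.0841
(3,2): Delta=0.0000 Bond=0.0000
(3,3): Delta=0.0000 Bond=0.0000
V0=0.2509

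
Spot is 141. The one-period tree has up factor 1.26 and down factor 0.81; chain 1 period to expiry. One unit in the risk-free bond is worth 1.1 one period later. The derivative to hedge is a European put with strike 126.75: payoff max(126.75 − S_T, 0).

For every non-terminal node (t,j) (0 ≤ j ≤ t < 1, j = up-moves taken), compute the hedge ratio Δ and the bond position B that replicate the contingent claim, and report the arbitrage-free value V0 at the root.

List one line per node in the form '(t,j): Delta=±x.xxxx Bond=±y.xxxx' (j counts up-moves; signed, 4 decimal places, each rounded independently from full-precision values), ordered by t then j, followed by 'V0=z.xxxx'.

(0,0): Delta=-0.1976 Bond=31.9200
V0=4.0533

Under the risk-neutral measure, an up-move has probability p* = (R−d)/(u−d) = 0.6444 and values discount at R = 1.1.
At expiry t=1: V(1,0)=12.5400, V(1,1)=0.0000
(0,0): S=141.0000. Δ = (V_up−V_dn)/(S_up−S_dn) = (0.0000−12.5400)/(177.6600−114.2100) = -0.1976. V = [p*·0.0000 + (1−p*)·12.5400]/1.1 = 4.0533. B = V − Δ·S = 31.9200.
Each (Δ,B) replicates both successor values, so the strategy is self-financing and V0 is arbitrage-free.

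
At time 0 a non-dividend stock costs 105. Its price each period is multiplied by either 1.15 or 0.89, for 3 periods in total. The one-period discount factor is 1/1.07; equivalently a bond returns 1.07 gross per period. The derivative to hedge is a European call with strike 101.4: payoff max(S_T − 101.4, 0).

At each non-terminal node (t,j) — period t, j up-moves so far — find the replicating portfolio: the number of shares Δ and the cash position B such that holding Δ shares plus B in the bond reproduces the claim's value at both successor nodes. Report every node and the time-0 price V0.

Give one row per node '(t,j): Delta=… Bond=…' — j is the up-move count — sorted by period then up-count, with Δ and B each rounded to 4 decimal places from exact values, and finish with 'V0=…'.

(0,0): Delta=0.8561 Bond=-66.0853
(1,0): Delta=0.5908 Bond=-45.9260
(1,1): Delta=0.9473 Bond=-81.7270
(2,0): Delta=0.0000 Bond=0.0000
(2,1): Delta=0.7941 Bond=-70.9813
(2,2): Delta=1.0000 Bond=-94.7664
V0=23.8020

Risk-neutral probability p* = (R−d)/(u−d) = (1.07−0.89)/(1.15−0.89) = 0.6923.
Payoff layer (t=3): V(3,0)=0.0000, V(3,1)=0.0000, V(3,2)=22.1876, V(3,3)=58.2919
  t=2,j=0: stock 83.1705 → up 95.6461 (V=0.0000), down 74.0217 (V=0.0000). Price 0.0000; hedge Δ=0.0000, bond B=0.0000.
  t=2,j=1: stock 107.4675 → up 123.5876 (V=22.1876), down 95.6461 (V=0.0000). Price 14.3558; hedge Δ=0.7941, bond B=-70.9813.
  t=2,j=2: stock 138.8625 → up 159.6919 (V=58.2919), down 123.5876 (V=22.1876). Price 44.0961; hedge Δ=1.0000, bond B=-94.7664.
  t=1,j=0: stock 93.4500 → up 107.4675 (V=14.3558), down 83.1705 (V=0.0000). Price 9.2884; hedge Δ=0.5908, bond B=-45.9260.
  t=1,j=1: stock 120.7500 → up 138.8625 (V=44.0961), down 107.4675 (V=14.3558). Price 32.6591; hedge Δ=0.9473, bond B=-81.7270.
  t=0,j=0: stock 105.0000 → up 120.7500 (V=32.6591), down 93.4500 (V=9.2884). Price 23.8020; hedge Δ=0.8561, bond B=-66.0853.
Check: Δ(0,0)·S0 + B(0,0) = 23.8020 = V0.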